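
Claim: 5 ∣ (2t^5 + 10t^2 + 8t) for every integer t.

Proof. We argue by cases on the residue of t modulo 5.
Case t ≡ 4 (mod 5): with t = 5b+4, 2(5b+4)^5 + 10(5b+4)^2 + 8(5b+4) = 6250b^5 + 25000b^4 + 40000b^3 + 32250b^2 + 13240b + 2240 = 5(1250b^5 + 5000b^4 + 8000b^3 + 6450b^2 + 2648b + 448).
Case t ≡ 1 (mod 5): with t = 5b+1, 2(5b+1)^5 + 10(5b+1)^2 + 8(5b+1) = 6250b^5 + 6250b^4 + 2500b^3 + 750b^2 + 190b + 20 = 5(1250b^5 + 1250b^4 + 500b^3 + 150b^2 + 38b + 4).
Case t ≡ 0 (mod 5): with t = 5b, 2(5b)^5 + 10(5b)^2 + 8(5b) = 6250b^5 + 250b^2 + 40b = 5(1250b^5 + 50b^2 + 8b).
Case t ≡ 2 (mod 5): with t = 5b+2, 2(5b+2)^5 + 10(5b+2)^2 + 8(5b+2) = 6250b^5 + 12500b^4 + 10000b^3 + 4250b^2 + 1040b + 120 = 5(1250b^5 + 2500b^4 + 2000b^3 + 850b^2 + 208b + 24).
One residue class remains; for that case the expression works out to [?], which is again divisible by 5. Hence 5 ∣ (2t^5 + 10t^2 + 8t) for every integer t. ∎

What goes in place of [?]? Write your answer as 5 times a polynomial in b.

Only t ≡ 3 (mod 5) is unaccounted for. Put t = 5b+3:
2(5b+3)^5 + 10(5b+3)^2 + 8(5b+3) expands to 6250b^5 + 18750b^4 + 22500b^3 + 13750b^2 + 4390b + 600,
and factoring out 5 leaves 5(1250b^5 + 3750b^4 + 4500b^3 + 2750b^2 + 878b + 120).

5(1250b^5 + 3750b^4 + 4500b^3 + 2750b^2 + 878b + 120)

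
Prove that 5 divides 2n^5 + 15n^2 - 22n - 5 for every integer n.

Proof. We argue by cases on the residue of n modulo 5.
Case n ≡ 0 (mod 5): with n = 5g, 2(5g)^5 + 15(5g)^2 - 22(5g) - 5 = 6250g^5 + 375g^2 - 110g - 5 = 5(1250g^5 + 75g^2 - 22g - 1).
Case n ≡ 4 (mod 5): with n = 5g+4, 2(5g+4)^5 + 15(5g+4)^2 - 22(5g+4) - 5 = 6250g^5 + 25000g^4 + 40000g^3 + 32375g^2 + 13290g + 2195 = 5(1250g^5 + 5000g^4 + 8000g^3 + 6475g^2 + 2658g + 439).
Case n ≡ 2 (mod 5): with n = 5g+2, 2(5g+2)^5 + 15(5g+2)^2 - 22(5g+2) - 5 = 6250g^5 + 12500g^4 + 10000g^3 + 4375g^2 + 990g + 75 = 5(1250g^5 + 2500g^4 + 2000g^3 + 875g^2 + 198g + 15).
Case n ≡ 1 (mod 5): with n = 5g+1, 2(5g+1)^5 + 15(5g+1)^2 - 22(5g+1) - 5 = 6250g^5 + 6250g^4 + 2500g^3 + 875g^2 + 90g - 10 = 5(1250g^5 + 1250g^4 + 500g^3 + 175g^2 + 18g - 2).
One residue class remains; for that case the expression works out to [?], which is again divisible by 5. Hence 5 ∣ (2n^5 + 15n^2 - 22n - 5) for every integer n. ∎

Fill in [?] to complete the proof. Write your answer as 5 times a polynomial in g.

5(1250g^5 + 3750g^4 + 4500g^3 + 2775g^2 + 878g + 110)

The residues treated are {0, 4, 2, 1}, so the missing case is n ≡ 3 (mod 5); write n = 5g+3.
Then 2(5g+3)^5 + 15(5g+3)^2 - 22(5g+3) - 5 = 6250g^5 + 18750g^4 + 22500g^3 + 13875g^2 + 4390g + 550 = 5(1250g^5 + 3750g^4 + 4500g^3 + 2775g^2 + 878g + 110).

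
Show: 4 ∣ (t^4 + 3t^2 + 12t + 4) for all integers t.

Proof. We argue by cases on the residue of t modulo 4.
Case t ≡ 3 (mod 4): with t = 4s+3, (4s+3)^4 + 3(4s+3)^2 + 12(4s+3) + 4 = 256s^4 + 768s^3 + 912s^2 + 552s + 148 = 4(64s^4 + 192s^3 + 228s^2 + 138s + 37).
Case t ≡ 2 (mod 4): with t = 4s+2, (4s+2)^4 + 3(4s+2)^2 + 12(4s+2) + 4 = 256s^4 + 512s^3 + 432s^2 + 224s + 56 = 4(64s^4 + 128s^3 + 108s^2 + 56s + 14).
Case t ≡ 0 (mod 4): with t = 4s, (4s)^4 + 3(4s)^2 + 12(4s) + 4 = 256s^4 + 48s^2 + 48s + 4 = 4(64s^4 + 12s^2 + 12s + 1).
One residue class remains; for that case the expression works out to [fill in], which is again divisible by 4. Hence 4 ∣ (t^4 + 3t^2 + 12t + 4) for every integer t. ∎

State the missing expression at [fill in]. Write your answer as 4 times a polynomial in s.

The residues treated are {3, 2, 0}, so the missing case is t ≡ 1 (mod 4); write t = 4s+1.
Then (4s+1)^4 + 3(4s+1)^2 + 12(4s+1) + 4 = 256s^4 + 256s^3 + 144s^2 + 88s + 20 = 4(64s^4 + 64s^3 + 36s^2 + 22s + 5).

4(64s^4 + 64s^3 + 36s^2 + 22s + 5)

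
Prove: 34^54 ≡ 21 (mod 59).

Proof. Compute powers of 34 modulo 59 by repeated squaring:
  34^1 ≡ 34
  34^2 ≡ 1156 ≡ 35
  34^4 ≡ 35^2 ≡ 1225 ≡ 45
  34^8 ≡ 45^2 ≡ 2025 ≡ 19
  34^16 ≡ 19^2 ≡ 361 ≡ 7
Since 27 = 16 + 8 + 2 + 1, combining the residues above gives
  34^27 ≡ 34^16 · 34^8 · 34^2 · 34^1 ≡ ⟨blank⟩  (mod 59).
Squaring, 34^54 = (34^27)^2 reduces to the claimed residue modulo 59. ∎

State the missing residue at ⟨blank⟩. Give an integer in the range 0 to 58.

34^16 · 34^8 · 34^2 · 34^1 ≡ 7 · 19 · 35 · 34 = 158270.
158270 mod 59 = 32, so 34^27 ≡ 32 (mod 59).

32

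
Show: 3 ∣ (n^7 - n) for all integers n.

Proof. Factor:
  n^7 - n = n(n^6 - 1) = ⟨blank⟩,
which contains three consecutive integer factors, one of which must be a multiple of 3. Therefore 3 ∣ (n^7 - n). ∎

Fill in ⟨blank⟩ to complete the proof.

n^6 - 1 = (n^2 - 1)(n^4 + n^2 + 1), and n^2 - 1 = (n-1)(n+1).
So n(n^6 - 1) = (n - 1)n(n + 1)(n^4 + n^2 + 1).

(n - 1)n(n + 1)(n^4 + n^2 + 1)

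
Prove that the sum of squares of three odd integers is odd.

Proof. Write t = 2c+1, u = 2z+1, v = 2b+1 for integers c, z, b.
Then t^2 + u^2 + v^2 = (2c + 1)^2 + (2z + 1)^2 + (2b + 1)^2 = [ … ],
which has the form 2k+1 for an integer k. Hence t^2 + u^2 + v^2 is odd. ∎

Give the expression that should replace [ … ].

2(2b^2 + 2b + 2c^2 + 2c + 2z^2 + 2z + 1) + 1

(2c + 1)^2 + (2z + 1)^2 + (2b + 1)^2 = 4b^2 + 4b + 4c^2 + 4c + 4z^2 + 4z + 3
= 2(2b^2 + 2b + 2c^2 + 2c + 2z^2 + 2z + 1) + 1.
Since 2b^2 + 2b + 2c^2 + 2c + 2z^2 + 2z + 1 is an integer, the sum of squares is of the form 2k+1 for an integer k.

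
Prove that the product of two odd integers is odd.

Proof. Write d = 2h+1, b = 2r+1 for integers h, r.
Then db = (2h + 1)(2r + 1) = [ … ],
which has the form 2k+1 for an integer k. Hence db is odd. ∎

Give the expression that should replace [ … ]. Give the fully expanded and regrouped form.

(2h + 1)(2r + 1) = 4hr + 2h + 2r + 1
= 2(2hr + h + r) + 1.
Since 2hr + h + r is an integer, the product is of the form 2k+1 for an integer k.

2(2hr + h + r) + 1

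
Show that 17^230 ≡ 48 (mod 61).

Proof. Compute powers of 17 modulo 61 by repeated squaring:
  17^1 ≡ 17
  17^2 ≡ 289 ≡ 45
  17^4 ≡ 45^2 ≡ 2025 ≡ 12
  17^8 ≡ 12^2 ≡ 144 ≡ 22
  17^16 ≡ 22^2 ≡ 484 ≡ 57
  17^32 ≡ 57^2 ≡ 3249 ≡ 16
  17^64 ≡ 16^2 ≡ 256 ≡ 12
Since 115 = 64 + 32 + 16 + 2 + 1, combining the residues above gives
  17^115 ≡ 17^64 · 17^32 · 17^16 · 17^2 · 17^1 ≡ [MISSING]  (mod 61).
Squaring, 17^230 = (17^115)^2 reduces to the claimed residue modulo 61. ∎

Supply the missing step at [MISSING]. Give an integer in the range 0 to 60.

32

Multiply the listed residues: 12 · 16 · 57 · 45 · 17 = 192 → 10944 → 492480 → 8372160.
Reducing modulo 61: 8372160 = 137248·61 + 32, so 17^115 ≡ 32.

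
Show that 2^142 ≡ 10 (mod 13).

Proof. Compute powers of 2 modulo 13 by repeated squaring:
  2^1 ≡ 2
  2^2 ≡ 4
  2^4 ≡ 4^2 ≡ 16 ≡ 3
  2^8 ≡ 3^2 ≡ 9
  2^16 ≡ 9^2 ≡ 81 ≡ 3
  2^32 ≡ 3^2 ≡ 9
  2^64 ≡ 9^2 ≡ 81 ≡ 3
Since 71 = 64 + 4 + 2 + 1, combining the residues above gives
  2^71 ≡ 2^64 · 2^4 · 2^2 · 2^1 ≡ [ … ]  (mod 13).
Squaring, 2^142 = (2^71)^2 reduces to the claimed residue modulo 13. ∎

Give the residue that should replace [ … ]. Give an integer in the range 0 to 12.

7

Multiply the listed residues: 3 · 3 · 4 · 2 = 9 → 36 → 72.
Reducing modulo 13: 72 = 5·13 + 7, so 2^71 ≡ 7.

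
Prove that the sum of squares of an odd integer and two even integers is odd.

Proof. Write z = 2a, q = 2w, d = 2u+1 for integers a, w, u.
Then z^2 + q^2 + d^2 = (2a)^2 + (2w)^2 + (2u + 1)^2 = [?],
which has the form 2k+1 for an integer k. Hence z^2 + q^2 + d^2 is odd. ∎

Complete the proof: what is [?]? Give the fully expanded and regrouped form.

(2a)^2 + (2w)^2 + (2u + 1)^2 = 4a^2 + 4u^2 + 4u + 4w^2 + 1
= 2(2a^2 + 2u^2 + 2u + 2w^2) + 1.
Since 2a^2 + 2u^2 + 2u + 2w^2 is an integer, the sum of squares is of the form 2k+1 for an integer k.

2(2a^2 + 2u^2 + 2u + 2w^2) + 1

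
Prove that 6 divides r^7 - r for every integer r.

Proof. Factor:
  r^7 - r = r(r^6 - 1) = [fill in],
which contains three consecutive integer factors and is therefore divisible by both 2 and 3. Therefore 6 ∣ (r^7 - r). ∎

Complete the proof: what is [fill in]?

(r - 1)r(r + 1)(r^4 + r^2 + 1)

r^6 - 1 = (r^2 - 1)(r^4 + r^2 + 1), and r^2 - 1 = (r-1)(r+1).
So r(r^6 - 1) = (r - 1)r(r + 1)(r^4 + r^2 + 1).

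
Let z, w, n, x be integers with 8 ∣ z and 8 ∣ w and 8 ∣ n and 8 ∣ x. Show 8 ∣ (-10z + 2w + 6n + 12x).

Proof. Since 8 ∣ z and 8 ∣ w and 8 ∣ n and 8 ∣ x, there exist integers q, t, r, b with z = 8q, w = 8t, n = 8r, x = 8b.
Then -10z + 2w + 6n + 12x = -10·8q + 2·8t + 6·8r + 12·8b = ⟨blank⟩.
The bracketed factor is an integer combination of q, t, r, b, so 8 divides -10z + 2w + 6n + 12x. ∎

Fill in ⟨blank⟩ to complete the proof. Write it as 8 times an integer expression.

Pull the common 8 out of every term: -10·8q + 2·8t + 6·8r + 12·8b = 8(12b - 10q + 6r + 2t).
12b - 10q + 6r + 2t is an integer, which exhibits the divisibility.

8(12b - 10q + 6r + 2t)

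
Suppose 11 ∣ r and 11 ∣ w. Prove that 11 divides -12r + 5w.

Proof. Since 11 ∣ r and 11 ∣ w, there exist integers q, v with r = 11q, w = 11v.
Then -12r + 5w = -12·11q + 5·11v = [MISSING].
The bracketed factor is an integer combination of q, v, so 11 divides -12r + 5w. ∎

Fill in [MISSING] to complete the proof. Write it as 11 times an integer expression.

Pull the common 11 out of every term: -12·11q + 5·11v = 11(-12q + 5v).
-12q + 5v is an integer, which exhibits the divisibility.

11(-12q + 5v)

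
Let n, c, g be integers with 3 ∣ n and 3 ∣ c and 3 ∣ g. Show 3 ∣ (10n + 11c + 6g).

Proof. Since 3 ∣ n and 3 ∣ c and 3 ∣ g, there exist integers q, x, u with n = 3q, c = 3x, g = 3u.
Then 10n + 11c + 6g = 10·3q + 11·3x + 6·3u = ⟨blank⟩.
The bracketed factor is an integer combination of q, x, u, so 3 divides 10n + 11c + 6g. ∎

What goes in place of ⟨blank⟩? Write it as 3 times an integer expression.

3(10q + 6u + 11x)

Each term has a factor of 3: 10·3q + 11·3x + 6·3u = 3·(10q + 6u + 11x).
Since 10q + 6u + 11x is an integer, 3 ∣ (10n + 11c + 6g).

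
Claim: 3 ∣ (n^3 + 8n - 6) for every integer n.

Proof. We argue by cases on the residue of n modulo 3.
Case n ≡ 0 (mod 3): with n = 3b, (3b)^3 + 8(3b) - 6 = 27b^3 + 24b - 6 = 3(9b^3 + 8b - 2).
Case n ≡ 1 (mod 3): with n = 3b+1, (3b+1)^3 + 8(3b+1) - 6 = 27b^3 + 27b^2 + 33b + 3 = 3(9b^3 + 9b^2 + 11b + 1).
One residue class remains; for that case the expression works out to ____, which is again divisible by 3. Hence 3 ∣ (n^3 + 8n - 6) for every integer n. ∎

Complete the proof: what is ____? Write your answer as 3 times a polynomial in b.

Only n ≡ 2 (mod 3) is unaccounted for. Put n = 3b+2:
(3b+2)^3 + 8(3b+2) - 6 expands to 27b^3 + 54b^2 + 60b + 18,
and factoring out 3 leaves 3(9b^3 + 18b^2 + 20b + 6).

3(9b^3 + 18b^2 + 20b + 6)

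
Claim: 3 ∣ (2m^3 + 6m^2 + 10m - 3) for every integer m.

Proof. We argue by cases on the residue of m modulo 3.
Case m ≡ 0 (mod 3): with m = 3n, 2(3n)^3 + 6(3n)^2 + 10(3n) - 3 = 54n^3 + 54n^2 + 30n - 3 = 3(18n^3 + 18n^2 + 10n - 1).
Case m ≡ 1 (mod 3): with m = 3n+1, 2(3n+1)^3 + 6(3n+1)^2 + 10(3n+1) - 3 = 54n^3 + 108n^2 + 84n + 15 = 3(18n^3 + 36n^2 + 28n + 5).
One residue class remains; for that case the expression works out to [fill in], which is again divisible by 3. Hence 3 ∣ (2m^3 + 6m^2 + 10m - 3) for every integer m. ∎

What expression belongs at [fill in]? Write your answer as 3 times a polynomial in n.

The residues treated are {0, 1}, so the missing case is m ≡ 2 (mod 3); write m = 3n+2.
Then 2(3n+2)^3 + 6(3n+2)^2 + 10(3n+2) - 3 = 54n^3 + 162n^2 + 174n + 57 = 3(18n^3 + 54n^2 + 58n + 19).

3(18n^3 + 54n^2 + 58n + 19)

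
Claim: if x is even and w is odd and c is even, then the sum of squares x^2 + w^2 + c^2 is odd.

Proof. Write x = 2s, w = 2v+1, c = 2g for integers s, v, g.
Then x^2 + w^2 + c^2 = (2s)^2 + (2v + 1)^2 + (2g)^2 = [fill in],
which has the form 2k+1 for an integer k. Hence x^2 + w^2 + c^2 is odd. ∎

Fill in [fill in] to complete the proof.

Expanding: (2s)^2 + (2v + 1)^2 + (2g)^2 = 4g^2 + 4s^2 + 4v^2 + 4v + 1.
Every term except the constant is even, so this is 2(2g^2 + 2s^2 + 2v^2 + 2v) + 1,
and 2g^2 + 2s^2 + 2v^2 + 2v ∈ ℤ gives the required form.

2(2g^2 + 2s^2 + 2v^2 + 2v) + 1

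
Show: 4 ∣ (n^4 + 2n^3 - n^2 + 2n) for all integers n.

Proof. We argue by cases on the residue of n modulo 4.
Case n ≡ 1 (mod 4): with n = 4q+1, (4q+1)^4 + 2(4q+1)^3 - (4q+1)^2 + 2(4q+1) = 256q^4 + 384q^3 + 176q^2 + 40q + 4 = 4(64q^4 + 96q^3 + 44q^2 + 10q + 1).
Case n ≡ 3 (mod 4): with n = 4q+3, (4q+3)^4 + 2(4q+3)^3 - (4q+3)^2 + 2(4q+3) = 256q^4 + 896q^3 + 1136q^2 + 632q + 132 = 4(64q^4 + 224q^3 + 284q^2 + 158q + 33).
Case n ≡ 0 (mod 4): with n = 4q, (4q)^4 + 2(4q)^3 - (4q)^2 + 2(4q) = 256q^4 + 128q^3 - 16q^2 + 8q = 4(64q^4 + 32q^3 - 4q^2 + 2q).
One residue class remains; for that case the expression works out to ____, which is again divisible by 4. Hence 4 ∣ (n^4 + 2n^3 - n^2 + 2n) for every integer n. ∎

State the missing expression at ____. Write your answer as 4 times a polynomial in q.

4(64q^4 + 160q^3 + 140q^2 + 54q + 8)

Only n ≡ 2 (mod 4) is unaccounted for. Put n = 4q+2:
(4q+2)^4 + 2(4q+2)^3 - (4q+2)^2 + 2(4q+2) expands to 256q^4 + 640q^3 + 560q^2 + 216q + 32,
and factoring out 4 leaves 4(64q^4 + 160q^3 + 140q^2 + 54q + 8).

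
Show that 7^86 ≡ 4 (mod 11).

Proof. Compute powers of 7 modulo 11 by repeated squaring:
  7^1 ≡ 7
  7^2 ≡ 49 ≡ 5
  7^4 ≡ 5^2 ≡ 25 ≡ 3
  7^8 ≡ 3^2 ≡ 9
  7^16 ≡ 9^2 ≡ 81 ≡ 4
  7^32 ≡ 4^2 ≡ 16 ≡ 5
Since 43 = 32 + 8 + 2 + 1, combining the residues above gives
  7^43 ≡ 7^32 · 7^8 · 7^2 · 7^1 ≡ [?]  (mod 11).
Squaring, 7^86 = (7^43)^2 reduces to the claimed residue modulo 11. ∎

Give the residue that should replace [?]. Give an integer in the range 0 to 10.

7^32 · 7^8 · 7^2 · 7^1 ≡ 5 · 9 · 5 · 7 = 1575.
1575 mod 11 = 2, so 7^43 ≡ 2 (mod 11).

2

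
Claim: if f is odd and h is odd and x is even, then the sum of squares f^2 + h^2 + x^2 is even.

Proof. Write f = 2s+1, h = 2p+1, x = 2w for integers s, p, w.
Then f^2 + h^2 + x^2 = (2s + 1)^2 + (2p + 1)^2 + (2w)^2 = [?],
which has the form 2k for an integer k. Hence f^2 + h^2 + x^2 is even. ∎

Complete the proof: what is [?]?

Expanding: (2s + 1)^2 + (2p + 1)^2 + (2w)^2 = 4p^2 + 4p + 4s^2 + 4s + 4w^2 + 2.
Every term is even; pulling out the factor of 2 gives 2(2p^2 + 2p + 2s^2 + 2s + 2w^2 + 1).

2(2p^2 + 2p + 2s^2 + 2s + 2w^2 + 1)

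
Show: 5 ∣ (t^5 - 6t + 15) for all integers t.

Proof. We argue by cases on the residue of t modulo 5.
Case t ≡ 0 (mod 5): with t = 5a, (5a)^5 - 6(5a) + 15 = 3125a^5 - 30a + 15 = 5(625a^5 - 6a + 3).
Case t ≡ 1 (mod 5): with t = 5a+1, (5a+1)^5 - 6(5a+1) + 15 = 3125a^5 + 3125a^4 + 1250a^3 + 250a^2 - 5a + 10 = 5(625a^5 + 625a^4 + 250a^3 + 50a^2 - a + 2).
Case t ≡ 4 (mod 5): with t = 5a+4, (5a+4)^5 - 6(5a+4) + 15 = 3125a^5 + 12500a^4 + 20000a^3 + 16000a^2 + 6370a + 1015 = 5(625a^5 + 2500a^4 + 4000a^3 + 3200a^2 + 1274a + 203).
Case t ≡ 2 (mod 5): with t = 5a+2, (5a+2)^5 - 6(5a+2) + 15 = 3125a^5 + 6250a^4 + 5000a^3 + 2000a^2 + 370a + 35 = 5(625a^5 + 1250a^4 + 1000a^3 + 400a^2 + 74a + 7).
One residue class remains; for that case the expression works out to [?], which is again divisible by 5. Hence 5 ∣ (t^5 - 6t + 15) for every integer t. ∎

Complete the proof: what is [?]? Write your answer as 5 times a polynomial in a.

5(625a^5 + 1875a^4 + 2250a^3 + 1350a^2 + 399a + 48)

The residues treated are {0, 1, 4, 2}, so the missing case is t ≡ 3 (mod 5); write t = 5a+3.
Then (5a+3)^5 - 6(5a+3) + 15 = 3125a^5 + 9375a^4 + 11250a^3 + 6750a^2 + 1995a + 240 = 5(625a^5 + 1875a^4 + 2250a^3 + 1350a^2 + 399a + 48).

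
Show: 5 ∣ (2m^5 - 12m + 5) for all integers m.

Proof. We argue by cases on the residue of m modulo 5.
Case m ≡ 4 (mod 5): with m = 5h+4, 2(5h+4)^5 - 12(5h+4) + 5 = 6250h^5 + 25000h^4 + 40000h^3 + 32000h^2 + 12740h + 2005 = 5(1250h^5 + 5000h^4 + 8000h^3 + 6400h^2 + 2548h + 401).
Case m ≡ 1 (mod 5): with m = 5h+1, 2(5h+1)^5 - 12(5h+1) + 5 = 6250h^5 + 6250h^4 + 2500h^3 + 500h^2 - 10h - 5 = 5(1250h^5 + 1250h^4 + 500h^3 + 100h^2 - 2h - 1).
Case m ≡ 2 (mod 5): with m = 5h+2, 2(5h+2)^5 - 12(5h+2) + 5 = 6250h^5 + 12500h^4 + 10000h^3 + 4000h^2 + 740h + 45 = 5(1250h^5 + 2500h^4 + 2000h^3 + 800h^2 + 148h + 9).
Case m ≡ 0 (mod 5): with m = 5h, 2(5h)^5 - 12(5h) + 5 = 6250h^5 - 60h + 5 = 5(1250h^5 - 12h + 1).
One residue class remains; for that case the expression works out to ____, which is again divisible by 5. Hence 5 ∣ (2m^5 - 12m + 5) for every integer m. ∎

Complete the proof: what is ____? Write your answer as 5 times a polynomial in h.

5(1250h^5 + 3750h^4 + 4500h^3 + 2700h^2 + 798h + 91)

Only m ≡ 3 (mod 5) is unaccounted for. Put m = 5h+3:
2(5h+3)^5 - 12(5h+3) + 5 expands to 6250h^5 + 18750h^4 + 22500h^3 + 13500h^2 + 3990h + 455,
and factoring out 5 leaves 5(1250h^5 + 3750h^4 + 4500h^3 + 2700h^2 + 798h + 91).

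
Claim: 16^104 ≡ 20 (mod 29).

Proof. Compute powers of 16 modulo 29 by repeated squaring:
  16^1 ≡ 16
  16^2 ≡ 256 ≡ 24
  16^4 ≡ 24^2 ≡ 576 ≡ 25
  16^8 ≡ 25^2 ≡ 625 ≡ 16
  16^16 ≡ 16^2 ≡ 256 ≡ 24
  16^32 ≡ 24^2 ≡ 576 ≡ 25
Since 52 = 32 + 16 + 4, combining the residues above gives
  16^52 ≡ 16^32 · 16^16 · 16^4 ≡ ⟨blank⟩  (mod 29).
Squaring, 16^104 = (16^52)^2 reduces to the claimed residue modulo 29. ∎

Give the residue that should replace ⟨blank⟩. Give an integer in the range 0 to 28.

7

Multiply the listed residues: 25 · 24 · 25 = 600 → 15000.
Reducing modulo 29: 15000 = 517·29 + 7, so 16^52 ≡ 7.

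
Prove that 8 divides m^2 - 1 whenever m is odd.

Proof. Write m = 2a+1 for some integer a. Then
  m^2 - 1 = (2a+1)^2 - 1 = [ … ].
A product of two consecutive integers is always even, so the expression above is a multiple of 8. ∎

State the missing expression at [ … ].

4a(a + 1)

(2a+1)^2 - 1 = 4a^2 + 4a + 1 - 1 = 4a^2 + 4a = 4a(a+1).
Since a and a+1 are consecutive, a(a+1) is even, and 4·(even) is a multiple of 8.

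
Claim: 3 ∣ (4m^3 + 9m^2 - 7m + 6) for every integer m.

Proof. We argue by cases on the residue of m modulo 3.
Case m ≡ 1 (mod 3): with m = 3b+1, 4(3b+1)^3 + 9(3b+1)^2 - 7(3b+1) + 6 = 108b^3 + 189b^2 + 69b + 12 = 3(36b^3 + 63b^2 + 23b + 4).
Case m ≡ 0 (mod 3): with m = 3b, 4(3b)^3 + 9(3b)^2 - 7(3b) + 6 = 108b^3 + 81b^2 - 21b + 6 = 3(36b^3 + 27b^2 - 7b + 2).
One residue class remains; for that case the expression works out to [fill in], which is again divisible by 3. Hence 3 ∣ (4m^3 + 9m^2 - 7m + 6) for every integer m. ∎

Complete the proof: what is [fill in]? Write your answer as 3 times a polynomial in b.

3(36b^3 + 99b^2 + 77b + 20)

Only m ≡ 2 (mod 3) is unaccounted for. Put m = 3b+2:
4(3b+2)^3 + 9(3b+2)^2 - 7(3b+2) + 6 expands to 108b^3 + 297b^2 + 231b + 60,
and factoring out 3 leaves 3(36b^3 + 99b^2 + 77b + 20).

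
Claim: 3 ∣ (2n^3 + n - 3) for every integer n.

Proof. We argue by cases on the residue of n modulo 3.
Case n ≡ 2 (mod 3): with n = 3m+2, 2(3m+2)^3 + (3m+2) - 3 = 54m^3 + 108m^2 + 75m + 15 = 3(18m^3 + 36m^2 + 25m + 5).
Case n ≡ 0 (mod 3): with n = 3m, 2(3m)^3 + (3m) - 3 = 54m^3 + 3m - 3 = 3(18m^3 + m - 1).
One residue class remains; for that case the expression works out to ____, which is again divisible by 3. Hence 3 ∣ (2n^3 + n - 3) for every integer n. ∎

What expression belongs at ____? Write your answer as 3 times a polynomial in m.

3(18m^3 + 18m^2 + 7m)

Only n ≡ 1 (mod 3) is unaccounted for. Put n = 3m+1:
2(3m+1)^3 + (3m+1) - 3 expands to 54m^3 + 54m^2 + 21m,
and factoring out 3 leaves 3(18m^3 + 18m^2 + 7m).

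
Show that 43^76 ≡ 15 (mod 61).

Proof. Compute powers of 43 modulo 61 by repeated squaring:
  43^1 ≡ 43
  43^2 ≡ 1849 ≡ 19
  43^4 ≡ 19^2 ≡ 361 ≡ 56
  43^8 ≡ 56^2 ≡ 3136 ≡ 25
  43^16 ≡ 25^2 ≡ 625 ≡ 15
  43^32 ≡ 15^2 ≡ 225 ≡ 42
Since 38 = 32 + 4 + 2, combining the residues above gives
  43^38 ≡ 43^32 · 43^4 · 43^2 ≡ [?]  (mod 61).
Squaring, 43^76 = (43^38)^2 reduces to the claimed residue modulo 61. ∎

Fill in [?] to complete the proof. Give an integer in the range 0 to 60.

36

Multiply the listed residues: 42 · 56 · 19 = 2352 → 44688.
Reducing modulo 61: 44688 = 732·61 + 36, so 43^38 ≡ 36.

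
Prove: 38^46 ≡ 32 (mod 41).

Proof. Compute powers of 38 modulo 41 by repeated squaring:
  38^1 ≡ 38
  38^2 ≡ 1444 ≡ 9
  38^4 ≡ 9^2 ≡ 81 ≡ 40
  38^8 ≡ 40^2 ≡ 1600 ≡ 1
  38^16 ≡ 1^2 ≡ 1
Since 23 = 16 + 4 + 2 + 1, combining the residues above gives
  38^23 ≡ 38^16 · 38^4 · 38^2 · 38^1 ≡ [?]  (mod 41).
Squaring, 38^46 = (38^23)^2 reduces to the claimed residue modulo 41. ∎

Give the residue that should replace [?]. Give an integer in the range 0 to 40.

38^16 · 38^4 · 38^2 · 38^1 ≡ 1 · 40 · 9 · 38 = 13680.
13680 mod 41 = 27, so 38^23 ≡ 27 (mod 41).

27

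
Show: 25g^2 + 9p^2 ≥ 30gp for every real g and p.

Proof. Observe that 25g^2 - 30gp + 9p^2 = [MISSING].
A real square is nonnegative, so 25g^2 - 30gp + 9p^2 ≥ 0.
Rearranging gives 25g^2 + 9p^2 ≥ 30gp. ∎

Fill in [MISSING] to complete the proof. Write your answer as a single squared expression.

25g^2 - 30gp + 9p^2 is a perfect-square trinomial: the outer terms are (5g)^2 and (3p)^2, and the cross term is -2·5g·3p.
So 25g^2 - 30gp + 9p^2 = (5g - 3p)^2 ≥ 0.

(5g - 3p)^2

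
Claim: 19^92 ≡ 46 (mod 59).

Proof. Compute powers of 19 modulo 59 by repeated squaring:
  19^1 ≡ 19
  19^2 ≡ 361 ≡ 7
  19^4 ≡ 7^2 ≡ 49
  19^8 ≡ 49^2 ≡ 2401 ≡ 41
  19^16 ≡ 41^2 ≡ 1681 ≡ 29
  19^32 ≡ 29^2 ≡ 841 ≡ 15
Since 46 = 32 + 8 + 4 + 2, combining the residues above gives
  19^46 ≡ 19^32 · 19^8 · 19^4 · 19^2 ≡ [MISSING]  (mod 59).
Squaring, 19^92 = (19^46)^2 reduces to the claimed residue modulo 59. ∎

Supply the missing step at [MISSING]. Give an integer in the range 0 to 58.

20

19^32 · 19^8 · 19^4 · 19^2 ≡ 15 · 41 · 49 · 7 = 210945.
210945 mod 59 = 20, so 19^46 ≡ 20 (mod 59).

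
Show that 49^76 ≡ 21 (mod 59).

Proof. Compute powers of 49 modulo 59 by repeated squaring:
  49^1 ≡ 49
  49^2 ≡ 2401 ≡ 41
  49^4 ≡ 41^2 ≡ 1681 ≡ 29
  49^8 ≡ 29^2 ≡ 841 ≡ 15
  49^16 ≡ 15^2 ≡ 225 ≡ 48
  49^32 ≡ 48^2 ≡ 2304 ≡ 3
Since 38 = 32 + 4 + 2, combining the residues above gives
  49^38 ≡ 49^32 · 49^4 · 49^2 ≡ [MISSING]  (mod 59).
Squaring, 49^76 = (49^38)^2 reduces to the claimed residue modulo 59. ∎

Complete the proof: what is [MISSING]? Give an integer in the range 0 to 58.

27

Multiply the listed residues: 3 · 29 · 41 = 87 → 3567.
Reducing modulo 59: 3567 = 60·59 + 27, so 49^38 ≡ 27.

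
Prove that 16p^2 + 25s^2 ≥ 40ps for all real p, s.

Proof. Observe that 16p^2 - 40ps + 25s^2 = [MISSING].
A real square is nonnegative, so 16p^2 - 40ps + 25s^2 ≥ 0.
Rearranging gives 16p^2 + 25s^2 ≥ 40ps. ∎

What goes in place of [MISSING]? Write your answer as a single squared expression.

16p^2 - 40ps + 25s^2 is a perfect-square trinomial: the outer terms are (4p)^2 and (5s)^2, and the cross term is -2·4p·5s.
So 16p^2 - 40ps + 25s^2 = (4p - 5s)^2 ≥ 0.

(4p - 5s)^2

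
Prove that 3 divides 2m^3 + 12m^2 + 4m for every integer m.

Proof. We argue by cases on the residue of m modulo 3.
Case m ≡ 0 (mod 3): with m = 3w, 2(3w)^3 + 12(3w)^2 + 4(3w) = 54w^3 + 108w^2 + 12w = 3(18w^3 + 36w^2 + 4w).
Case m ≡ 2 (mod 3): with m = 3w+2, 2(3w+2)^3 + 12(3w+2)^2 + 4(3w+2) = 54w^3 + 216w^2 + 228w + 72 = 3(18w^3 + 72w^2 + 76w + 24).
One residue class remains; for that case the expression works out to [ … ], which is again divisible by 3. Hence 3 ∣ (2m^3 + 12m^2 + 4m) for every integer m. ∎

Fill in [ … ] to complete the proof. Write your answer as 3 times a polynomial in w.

3(18w^3 + 54w^2 + 34w + 6)

The residues treated are {0, 2}, so the missing case is m ≡ 1 (mod 3); write m = 3w+1.
Then 2(3w+1)^3 + 12(3w+1)^2 + 4(3w+1) = 54w^3 + 162w^2 + 102w + 18 = 3(18w^3 + 54w^2 + 34w + 6).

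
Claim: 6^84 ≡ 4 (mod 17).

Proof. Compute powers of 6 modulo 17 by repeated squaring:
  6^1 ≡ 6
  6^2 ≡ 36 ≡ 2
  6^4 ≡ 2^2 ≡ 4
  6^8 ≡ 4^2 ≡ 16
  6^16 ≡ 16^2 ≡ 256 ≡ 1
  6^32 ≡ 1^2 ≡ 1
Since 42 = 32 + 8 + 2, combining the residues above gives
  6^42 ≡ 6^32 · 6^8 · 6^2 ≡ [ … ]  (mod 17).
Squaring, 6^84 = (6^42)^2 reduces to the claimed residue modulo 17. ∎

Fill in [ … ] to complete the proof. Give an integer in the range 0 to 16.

Multiply the listed residues: 1 · 16 · 2 = 16 → 32.
Reducing modulo 17: 32 = 1·17 + 15, so 6^42 ≡ 15.

15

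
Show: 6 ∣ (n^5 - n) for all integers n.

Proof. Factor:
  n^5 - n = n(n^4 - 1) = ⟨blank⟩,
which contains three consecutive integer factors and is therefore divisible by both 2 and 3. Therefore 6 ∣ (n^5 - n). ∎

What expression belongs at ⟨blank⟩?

n^4 - 1 = (n^2 - 1)(n^2 + 1), and n^2 - 1 = (n-1)(n+1).
So n(n^4 - 1) = (n - 1)n(n + 1)(n^2 + 1).

(n - 1)n(n + 1)(n^2 + 1)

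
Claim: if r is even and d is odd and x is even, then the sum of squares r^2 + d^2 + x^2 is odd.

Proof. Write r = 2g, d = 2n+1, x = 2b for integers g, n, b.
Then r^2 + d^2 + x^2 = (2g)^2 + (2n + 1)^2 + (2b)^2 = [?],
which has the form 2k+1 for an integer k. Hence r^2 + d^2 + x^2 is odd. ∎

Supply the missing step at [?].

2(2b^2 + 2g^2 + 2n^2 + 2n) + 1

Expanding: (2g)^2 + (2n + 1)^2 + (2b)^2 = 4b^2 + 4g^2 + 4n^2 + 4n + 1.
Every term except the constant is even, so this is 2(2b^2 + 2g^2 + 2n^2 + 2n) + 1,
and 2b^2 + 2g^2 + 2n^2 + 2n ∈ ℤ gives the required form.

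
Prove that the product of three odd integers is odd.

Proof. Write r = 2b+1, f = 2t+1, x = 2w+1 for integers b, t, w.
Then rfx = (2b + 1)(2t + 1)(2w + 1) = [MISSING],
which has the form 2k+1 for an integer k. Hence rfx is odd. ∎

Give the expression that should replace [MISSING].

2(4btw + 2bt + 2bw + b + 2tw + t + w) + 1

(2b + 1)(2t + 1)(2w + 1) = 8btw + 4bt + 4bw + 2b + 4tw + 2t + 2w + 1
= 2(4btw + 2bt + 2bw + b + 2tw + t + w) + 1.
Since 4btw + 2bt + 2bw + b + 2tw + t + w is an integer, the product is of the form 2k+1 for an integer k.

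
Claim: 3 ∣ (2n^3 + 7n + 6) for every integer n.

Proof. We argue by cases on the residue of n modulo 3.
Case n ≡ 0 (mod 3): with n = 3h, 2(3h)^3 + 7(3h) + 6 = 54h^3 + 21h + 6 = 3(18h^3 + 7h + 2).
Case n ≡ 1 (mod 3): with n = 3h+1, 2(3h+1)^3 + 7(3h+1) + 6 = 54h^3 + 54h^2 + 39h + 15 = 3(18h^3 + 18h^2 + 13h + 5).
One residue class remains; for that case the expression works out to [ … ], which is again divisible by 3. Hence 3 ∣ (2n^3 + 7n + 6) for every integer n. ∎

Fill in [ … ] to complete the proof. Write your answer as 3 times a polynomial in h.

Only n ≡ 2 (mod 3) is unaccounted for. Put n = 3h+2:
2(3h+2)^3 + 7(3h+2) + 6 expands to 54h^3 + 108h^2 + 93h + 36,
and factoring out 3 leaves 3(18h^3 + 36h^2 + 31h + 12).

3(18h^3 + 36h^2 + 31h + 12)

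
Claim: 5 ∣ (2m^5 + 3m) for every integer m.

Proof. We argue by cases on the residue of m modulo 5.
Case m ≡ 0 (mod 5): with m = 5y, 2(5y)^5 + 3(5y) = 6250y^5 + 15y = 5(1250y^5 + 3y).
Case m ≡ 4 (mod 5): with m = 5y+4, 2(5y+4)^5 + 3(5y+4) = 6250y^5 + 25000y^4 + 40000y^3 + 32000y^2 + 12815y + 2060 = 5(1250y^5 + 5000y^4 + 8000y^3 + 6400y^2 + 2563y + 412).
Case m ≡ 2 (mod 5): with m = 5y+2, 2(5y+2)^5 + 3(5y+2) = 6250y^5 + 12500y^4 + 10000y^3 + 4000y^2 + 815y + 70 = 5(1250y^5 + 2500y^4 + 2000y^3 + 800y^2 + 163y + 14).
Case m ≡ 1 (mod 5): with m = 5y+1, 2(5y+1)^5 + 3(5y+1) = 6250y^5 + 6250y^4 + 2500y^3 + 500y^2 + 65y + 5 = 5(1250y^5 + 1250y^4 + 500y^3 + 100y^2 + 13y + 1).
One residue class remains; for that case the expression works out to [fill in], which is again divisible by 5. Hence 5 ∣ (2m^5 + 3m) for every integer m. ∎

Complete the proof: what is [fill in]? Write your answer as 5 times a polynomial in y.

5(1250y^5 + 3750y^4 + 4500y^3 + 2700y^2 + 813y + 99)

Only m ≡ 3 (mod 5) is unaccounted for. Put m = 5y+3:
2(5y+3)^5 + 3(5y+3) expands to 6250y^5 + 18750y^4 + 22500y^3 + 13500y^2 + 4065y + 495,
and factoring out 5 leaves 5(1250y^5 + 3750y^4 + 4500y^3 + 2700y^2 + 813y + 99).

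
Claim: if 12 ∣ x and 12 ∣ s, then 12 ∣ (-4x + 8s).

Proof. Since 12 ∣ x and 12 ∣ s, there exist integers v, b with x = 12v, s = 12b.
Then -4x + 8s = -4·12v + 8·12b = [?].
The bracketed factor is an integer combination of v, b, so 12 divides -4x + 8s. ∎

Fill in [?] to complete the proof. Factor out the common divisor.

12(8b - 4v)

Pull the common 12 out of every term: -4·12v + 8·12b = 12(8b - 4v).
8b - 4v is an integer, which exhibits the divisibility.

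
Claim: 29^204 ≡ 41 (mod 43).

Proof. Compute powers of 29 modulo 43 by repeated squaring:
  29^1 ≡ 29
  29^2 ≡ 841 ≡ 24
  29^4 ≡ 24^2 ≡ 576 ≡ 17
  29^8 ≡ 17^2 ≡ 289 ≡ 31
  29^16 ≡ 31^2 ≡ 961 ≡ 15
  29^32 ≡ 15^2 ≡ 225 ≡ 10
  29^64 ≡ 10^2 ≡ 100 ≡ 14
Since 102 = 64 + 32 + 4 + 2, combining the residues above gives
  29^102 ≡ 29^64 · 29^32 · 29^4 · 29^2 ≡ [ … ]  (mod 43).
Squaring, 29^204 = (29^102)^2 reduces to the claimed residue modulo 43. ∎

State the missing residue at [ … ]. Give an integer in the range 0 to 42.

Multiply the listed residues: 14 · 10 · 17 · 24 = 140 → 2380 → 57120.
Reducing modulo 43: 57120 = 1328·43 + 16, so 29^102 ≡ 16.

16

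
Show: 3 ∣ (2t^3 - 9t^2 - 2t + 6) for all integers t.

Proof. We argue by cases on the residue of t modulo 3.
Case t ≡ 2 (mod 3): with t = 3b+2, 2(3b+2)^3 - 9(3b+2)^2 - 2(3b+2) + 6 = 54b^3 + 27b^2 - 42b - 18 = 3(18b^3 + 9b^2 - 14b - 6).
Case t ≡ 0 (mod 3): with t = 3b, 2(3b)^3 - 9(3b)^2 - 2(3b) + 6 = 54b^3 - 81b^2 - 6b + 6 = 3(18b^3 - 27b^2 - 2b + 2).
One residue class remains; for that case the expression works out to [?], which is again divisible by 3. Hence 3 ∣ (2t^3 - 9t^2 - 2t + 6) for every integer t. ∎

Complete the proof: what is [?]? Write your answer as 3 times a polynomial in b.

Only t ≡ 1 (mod 3) is unaccounted for. Put t = 3b+1:
2(3b+1)^3 - 9(3b+1)^2 - 2(3b+1) + 6 expands to 54b^3 - 27b^2 - 42b - 3,
and factoring out 3 leaves 3(18b^3 - 9b^2 - 14b - 1).

3(18b^3 - 9b^2 - 14b - 1)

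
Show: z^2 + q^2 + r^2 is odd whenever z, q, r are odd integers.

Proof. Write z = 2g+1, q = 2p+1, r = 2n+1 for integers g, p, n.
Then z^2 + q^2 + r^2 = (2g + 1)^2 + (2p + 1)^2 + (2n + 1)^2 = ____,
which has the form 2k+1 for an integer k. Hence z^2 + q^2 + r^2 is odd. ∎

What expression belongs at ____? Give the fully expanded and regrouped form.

Expanding: (2g + 1)^2 + (2p + 1)^2 + (2n + 1)^2 = 4g^2 + 4g + 4n^2 + 4n + 4p^2 + 4p + 3.
Every term except the constant is even, so this is 2(2g^2 + 2g + 2n^2 + 2n + 2p^2 + 2p + 1) + 1,
and 2g^2 + 2g + 2n^2 + 2n + 2p^2 + 2p + 1 ∈ ℤ gives the required form.

2(2g^2 + 2g + 2n^2 + 2n + 2p^2 + 2p + 1) + 1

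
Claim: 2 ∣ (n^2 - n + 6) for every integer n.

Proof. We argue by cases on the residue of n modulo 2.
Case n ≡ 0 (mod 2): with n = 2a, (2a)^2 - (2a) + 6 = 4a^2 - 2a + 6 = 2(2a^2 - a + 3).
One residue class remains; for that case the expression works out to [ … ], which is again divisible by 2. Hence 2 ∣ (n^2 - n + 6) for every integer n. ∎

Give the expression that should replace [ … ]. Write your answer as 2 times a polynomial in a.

The residues treated are {0}, so the missing case is n ≡ 1 (mod 2); write n = 2a+1.
Then (2a+1)^2 - (2a+1) + 6 = 4a^2 + 2a + 6 = 2(2a^2 + a + 3).

2(2a^2 + a + 3)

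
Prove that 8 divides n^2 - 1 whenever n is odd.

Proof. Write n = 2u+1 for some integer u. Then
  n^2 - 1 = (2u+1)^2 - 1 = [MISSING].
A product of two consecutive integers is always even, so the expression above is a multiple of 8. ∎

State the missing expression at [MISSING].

(2u+1)^2 - 1 = 4u^2 + 4u + 1 - 1 = 4u^2 + 4u = 4u(u+1).
Since u and u+1 are consecutive, u(u+1) is even, and 4·(even) is a multiple of 8.

4u(u + 1)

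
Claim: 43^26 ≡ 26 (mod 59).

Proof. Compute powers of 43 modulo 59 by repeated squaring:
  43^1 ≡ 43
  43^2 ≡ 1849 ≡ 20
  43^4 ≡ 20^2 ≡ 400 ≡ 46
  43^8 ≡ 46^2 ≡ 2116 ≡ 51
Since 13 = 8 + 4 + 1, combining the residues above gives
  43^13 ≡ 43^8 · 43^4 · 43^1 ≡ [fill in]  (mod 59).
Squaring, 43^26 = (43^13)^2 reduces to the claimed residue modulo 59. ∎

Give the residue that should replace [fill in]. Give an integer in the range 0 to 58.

Multiply the listed residues: 51 · 46 · 43 = 2346 → 100878.
Reducing modulo 59: 100878 = 1709·59 + 47, so 43^13 ≡ 47.

47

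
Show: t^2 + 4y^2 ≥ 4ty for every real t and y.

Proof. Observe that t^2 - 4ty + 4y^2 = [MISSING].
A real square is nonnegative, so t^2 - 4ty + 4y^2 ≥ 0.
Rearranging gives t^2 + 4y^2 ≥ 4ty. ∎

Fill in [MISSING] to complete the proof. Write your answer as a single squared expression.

The leading and trailing coefficients are 1^2 and 2^2, and 4 = 2·1·2, so the trinomial is (t - 2y)^2.
Hence t^2 - 4ty + 4y^2 ≥ 0.

(t - 2y)^2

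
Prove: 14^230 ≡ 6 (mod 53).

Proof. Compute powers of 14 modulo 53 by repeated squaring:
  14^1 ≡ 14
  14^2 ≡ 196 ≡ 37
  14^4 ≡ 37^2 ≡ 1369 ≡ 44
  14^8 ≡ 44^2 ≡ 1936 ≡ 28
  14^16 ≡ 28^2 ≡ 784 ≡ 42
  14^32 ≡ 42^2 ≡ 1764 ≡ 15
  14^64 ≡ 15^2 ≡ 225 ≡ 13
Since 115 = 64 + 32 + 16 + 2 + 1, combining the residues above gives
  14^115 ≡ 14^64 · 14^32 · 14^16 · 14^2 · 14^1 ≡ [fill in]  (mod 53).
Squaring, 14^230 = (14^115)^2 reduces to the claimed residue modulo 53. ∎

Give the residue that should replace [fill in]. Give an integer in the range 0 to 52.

35

14^64 · 14^32 · 14^16 · 14^2 · 14^1 ≡ 13 · 15 · 42 · 37 · 14 = 4242420.
4242420 mod 53 = 35, so 14^115 ≡ 35 (mod 53).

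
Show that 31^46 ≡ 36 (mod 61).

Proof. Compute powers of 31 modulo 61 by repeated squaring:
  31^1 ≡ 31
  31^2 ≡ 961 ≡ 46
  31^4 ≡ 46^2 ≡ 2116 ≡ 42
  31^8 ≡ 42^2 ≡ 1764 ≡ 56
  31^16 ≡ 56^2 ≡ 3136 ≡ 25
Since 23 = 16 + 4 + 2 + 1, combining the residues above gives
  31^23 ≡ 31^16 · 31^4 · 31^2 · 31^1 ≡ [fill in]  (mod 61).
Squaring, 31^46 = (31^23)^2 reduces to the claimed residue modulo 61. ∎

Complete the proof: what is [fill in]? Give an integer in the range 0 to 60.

Multiply the listed residues: 25 · 42 · 46 · 31 = 1050 → 48300 → 1497300.
Reducing modulo 61: 1497300 = 24545·61 + 55, so 31^23 ≡ 55.

55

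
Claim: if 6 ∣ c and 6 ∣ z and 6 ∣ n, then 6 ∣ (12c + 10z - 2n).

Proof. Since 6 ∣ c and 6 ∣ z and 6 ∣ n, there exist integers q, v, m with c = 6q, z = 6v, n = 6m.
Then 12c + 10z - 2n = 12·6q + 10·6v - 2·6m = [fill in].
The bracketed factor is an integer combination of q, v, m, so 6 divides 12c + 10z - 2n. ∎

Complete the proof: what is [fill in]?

6(-2m + 12q + 10v)

Pull the common 6 out of every term: 12·6q + 10·6v - 2·6m = 6(-2m + 12q + 10v).
-2m + 12q + 10v is an integer, which exhibits the divisibility.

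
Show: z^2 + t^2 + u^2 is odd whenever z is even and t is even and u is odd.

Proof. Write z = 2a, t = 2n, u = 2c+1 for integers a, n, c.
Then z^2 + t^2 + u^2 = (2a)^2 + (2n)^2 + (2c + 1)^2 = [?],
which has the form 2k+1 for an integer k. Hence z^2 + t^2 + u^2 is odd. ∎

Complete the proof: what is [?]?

Expanding: (2a)^2 + (2n)^2 + (2c + 1)^2 = 4a^2 + 4c^2 + 4c + 4n^2 + 1.
Every term except the constant is even, so this is 2(2a^2 + 2c^2 + 2c + 2n^2) + 1,
and 2a^2 + 2c^2 + 2c + 2n^2 ∈ ℤ gives the required form.

2(2a^2 + 2c^2 + 2c + 2n^2) + 1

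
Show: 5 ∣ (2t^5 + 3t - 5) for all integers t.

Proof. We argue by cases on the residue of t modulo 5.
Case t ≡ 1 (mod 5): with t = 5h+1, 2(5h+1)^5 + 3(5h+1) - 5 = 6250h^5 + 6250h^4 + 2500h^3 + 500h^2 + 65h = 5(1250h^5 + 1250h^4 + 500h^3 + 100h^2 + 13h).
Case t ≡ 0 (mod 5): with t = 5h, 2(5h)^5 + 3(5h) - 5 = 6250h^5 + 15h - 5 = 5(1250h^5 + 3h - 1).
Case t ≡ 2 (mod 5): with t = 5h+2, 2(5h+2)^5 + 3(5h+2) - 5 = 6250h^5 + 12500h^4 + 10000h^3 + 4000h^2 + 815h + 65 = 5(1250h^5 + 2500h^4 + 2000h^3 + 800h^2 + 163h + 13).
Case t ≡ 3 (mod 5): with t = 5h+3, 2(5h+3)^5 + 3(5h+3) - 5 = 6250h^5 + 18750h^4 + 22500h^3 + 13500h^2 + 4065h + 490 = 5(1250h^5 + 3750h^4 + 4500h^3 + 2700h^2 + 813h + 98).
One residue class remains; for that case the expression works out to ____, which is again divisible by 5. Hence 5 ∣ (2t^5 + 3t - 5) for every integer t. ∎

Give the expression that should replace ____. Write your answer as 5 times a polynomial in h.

5(1250h^5 + 5000h^4 + 8000h^3 + 6400h^2 + 2563h + 411)

The residues treated are {1, 0, 2, 3}, so the missing case is t ≡ 4 (mod 5); write t = 5h+4.
Then 2(5h+4)^5 + 3(5h+4) - 5 = 6250h^5 + 25000h^4 + 40000h^3 + 32000h^2 + 12815h + 2055 = 5(1250h^5 + 5000h^4 + 8000h^3 + 6400h^2 + 2563h + 411).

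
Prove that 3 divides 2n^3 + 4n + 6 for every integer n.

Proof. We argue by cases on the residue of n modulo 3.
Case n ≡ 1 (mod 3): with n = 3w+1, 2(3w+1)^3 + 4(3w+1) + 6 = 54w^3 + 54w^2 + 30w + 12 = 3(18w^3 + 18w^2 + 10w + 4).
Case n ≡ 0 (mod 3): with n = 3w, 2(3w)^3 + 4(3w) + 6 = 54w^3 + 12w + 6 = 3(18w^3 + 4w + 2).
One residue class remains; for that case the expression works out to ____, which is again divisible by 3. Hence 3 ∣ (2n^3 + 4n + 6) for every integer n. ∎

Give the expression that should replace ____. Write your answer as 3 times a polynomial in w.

3(18w^3 + 36w^2 + 28w + 10)

The residues treated are {1, 0}, so the missing case is n ≡ 2 (mod 3); write n = 3w+2.
Then 2(3w+2)^3 + 4(3w+2) + 6 = 54w^3 + 108w^2 + 84w + 30 = 3(18w^3 + 36w^2 + 28w + 10).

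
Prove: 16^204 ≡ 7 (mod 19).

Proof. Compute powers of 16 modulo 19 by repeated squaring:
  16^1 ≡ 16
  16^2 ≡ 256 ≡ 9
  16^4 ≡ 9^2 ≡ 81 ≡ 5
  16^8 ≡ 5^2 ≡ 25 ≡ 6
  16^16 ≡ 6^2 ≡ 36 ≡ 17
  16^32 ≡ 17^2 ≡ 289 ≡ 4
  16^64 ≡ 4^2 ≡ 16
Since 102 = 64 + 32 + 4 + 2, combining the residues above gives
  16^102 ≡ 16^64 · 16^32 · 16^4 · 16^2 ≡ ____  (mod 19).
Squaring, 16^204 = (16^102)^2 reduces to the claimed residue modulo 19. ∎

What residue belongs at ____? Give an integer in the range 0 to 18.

Multiply the listed residues: 16 · 4 · 5 · 9 = 64 → 320 → 2880.
Reducing modulo 19: 2880 = 151·19 + 11, so 16^102 ≡ 11.

11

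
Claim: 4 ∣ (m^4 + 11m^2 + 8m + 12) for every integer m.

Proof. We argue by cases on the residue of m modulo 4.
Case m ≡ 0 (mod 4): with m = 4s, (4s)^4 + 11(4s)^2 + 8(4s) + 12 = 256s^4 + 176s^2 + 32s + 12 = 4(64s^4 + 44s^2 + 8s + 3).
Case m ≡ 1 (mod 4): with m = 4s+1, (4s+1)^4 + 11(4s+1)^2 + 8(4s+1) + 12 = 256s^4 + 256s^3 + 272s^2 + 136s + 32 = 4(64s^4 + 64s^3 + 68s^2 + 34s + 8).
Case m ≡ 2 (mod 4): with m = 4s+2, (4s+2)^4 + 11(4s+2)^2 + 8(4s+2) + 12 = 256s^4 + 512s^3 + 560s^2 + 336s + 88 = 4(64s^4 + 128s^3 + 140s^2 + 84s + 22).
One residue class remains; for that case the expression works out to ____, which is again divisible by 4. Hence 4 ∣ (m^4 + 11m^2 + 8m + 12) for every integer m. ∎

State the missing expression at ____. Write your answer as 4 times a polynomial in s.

4(64s^4 + 192s^3 + 260s^2 + 182s + 54)

Only m ≡ 3 (mod 4) is unaccounted for. Put m = 4s+3:
(4s+3)^4 + 11(4s+3)^2 + 8(4s+3) + 12 expands to 256s^4 + 768s^3 + 1040s^2 + 728s + 216,
and factoring out 4 leaves 4(64s^4 + 192s^3 + 260s^2 + 182s + 54).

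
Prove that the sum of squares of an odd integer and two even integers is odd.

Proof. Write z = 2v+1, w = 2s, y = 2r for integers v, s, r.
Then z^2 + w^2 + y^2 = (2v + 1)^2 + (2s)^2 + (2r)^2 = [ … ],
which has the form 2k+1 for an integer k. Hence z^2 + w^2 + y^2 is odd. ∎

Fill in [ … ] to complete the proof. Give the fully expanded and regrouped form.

Expanding: (2v + 1)^2 + (2s)^2 + (2r)^2 = 4r^2 + 4s^2 + 4v^2 + 4v + 1.
Every term except the constant is even, so this is 2(2r^2 + 2s^2 + 2v^2 + 2v) + 1,
and 2r^2 + 2s^2 + 2v^2 + 2v ∈ ℤ gives the required form.

2(2r^2 + 2s^2 + 2v^2 + 2v) + 1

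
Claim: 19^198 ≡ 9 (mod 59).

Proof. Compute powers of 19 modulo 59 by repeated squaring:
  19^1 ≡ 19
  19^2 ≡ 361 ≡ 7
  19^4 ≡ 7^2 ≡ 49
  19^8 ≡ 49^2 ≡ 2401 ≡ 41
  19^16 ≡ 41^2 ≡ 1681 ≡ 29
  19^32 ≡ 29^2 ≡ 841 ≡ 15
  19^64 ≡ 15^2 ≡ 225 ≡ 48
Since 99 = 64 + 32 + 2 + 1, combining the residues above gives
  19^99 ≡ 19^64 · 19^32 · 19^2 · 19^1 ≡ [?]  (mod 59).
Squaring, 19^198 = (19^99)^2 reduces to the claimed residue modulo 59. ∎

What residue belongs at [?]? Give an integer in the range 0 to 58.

3

19^64 · 19^32 · 19^2 · 19^1 ≡ 48 · 15 · 7 · 19 = 95760.
95760 mod 59 = 3, so 19^99 ≡ 3 (mod 59).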